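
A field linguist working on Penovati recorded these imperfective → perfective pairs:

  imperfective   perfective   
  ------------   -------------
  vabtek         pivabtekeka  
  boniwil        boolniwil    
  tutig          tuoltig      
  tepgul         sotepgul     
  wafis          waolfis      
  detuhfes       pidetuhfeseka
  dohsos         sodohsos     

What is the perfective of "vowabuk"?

detuhfes and wafis both end in -s yet inflect differently (pidetuhfeseka, waolfis), so the final letter is not what conditions the rule; the last vowel is.
"vowabuk" has last vowel 'u'. The one such stem in the data (tepgul → sotepgul) adds the prefix so-, so the same rule applies.
So vowabuk → sovowabuk.

sovowabuk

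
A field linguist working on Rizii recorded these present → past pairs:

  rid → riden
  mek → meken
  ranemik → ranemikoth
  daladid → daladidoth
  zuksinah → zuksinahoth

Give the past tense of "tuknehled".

tuknehledoth

mek and ranemik both end in -k yet inflect differently (meken, ranemikoth), so the final letter is not what conditions the rule; the number of vowels is.
"tuknehled" has 3 vowels. The stems with 3 vowels (ranemik → ranemikoth, daladid → daladidoth, zuksinah → zuksinahoth) add -oth.
The other pattern: stems with 1 vowel add -en.
So tuknehled → tuknehledoth.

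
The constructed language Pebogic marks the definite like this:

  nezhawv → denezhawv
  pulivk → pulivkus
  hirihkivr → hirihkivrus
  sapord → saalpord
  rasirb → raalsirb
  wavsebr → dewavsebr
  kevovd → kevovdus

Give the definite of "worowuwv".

kevovd and sapord both end in -d yet inflect differently (kevovdus, saalpord), so the final letter is not what conditions the rule; the second-to-last letter is.
"worowuwv" has second-to-last letter 'w'. The one such stem in the data (nezhawv → denezhawv) adds the prefix de-, so the same rule applies.
The other patterns: stems whose second-to-last letter is 'v' add -us; stems whose second-to-last letter is 'r' insert -al- after the first vowel.
So worowuwv → deworowuwv.

deworowuwv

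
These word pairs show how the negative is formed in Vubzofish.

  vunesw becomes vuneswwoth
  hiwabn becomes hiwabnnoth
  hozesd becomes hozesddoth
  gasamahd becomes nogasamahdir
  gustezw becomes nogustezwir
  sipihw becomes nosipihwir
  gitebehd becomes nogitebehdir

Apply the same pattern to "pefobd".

pefobddoth

hozesd and gasamahd both end in -d yet inflect differently (hozesddoth, nogasamahdir), so the final letter is not what conditions the rule; the second-to-last letter is.
"pefobd" has second-to-last letter 'b'. The one such stem in the data (hiwabn → hiwabnnoth) doubles the final consonant and adds -oth (as do vunesw, hozesd), so the same rule applies.
So pefobd → pefobddoth.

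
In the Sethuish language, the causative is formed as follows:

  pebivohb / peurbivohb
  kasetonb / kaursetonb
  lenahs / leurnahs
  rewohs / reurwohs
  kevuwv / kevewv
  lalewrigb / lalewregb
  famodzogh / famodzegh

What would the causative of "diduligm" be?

didulegm

pebivohb and lalewrigb both end in -b yet inflect differently (peurbivohb, lalewregb), so the final letter is not what conditions the rule; the second-to-last letter is.
"diduligm" has second-to-last letter 'g'. The stems whose second-to-last letter is 'g' (lalewrigb → lalewregb, famodzogh → famodzegh) change the last vowel to 'e'.
The other pattern: stems whose second-to-last letter is 'h' or 'n' insert -ur- after the first vowel.
So diduligm → didulegm.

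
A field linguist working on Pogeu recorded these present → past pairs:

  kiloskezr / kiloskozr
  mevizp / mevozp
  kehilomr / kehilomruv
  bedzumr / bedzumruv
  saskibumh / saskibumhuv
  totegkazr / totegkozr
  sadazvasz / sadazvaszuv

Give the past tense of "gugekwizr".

totegkazr and kehilomr both end in -r yet inflect differently (totegkozr, kehilomruv), so the final letter is not what conditions the rule; the second-to-last letter is.
"gugekwizr" has second-to-last letter 'z'. The stems whose second-to-last letter is 'z' (totegkazr → totegkozr, kiloskezr → kiloskozr, mevizp → mevozp) change the last vowel to 'o'.
The other pattern: stems whose second-to-last letter is 'm' or 's' add -uv.
So gugekwizr → gugekwozr.

gugekwozr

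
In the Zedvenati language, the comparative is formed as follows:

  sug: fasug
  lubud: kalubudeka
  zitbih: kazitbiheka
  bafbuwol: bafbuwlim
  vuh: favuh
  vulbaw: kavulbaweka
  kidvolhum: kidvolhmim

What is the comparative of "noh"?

vuh and zitbih both end in -h yet inflect differently (favuh, kazitbiheka), so the final letter is not what conditions the rule; the number of vowels is.
"noh" has 1 vowel. The stems with 1 vowel (vuh → favuh, sug → fasug) add the prefix fa-.
So noh → fanoh.

fanoh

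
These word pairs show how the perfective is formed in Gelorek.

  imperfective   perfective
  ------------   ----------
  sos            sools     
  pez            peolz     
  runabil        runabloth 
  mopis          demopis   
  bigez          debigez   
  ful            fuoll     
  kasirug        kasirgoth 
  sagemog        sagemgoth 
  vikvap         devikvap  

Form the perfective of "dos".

pez and bigez both end in -z yet inflect differently (peolz, debigez), so the final letter is not what conditions the rule; the number of vowels is.
"dos" has 1 vowel. The stems with 1 vowel (sos → sools, ful → fuoll, pez → peolz) insert -ol- after the first vowel.
So dos → dools.

dools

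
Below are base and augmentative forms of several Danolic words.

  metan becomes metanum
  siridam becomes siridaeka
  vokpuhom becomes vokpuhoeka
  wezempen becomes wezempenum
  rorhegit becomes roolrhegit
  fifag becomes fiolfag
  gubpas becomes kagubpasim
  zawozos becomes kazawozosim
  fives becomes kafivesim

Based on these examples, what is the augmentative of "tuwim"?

metan and siridam both have last vowel 'a' yet inflect differently (metanum, siridaeka), so the last vowel is not what conditions the rule; the final letter is.
"tuwim" ends in -m. The stems ending in -m (siridam → siridaeka, vokpuhom → vokpuhoeka) drop the final letter and add -eka.
The other patterns: stems ending in -n add -um; stems ending in -s add ka- … -im around the stem; stems ending in -g or -t insert -ol- after the first vowel.
So tuwim → tuwieka.

tuwieka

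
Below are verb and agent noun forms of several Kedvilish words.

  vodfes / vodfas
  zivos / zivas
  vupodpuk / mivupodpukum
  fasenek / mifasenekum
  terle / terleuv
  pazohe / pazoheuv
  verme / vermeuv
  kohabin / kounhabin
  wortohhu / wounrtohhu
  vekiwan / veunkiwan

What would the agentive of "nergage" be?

vodfes and fasenek both have last vowel 'e' yet inflect differently (vodfas, mifasenekum), so the last vowel is not what conditions the rule; the final letter is.
"nergage" ends in -e. The stems ending in -e (terle → terleuv, pazohe → pazoheuv, verme → vermeuv) add -uv.
The other patterns: stems ending in -s change the last vowel to 'a'; stems ending in -k add mi- … -um around the stem; stems ending in -n or -u insert -un- after the first vowel.
So nergage → nergageuv.

nergageuv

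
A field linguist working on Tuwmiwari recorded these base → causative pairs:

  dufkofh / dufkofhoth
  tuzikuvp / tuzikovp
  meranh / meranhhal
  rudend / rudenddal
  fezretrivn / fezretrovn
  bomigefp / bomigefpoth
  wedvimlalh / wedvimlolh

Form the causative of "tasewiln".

tasewoln

"tasewiln" has second-to-last letter 'l'. The one such stem in the data (wedvimlalh → wedvimlolh) changes the last vowel to 'o' (as do fezretrivn, tuzikuvp), so the same rule applies.
So tasewiln → tasewoln.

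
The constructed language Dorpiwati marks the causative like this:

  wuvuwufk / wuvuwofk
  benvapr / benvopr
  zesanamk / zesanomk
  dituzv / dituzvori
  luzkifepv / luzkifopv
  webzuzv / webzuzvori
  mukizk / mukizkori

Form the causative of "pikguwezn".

mukizk and wuvuwufk both end in -k yet inflect differently (mukizkori, wuvuwofk), so the final letter is not what conditions the rule; the second-to-last letter is.
"pikguwezn" has second-to-last letter 'z'. The stems whose second-to-last letter is 'z' (dituzv → dituzvori, webzuzv → webzuzvori, mukizk → mukizkori) add -ori.
The other pattern: stems whose second-to-last letter is 'f', 'm' or 'p' change the last vowel to 'o'.
So pikguwezn → pikguweznori.

pikguweznori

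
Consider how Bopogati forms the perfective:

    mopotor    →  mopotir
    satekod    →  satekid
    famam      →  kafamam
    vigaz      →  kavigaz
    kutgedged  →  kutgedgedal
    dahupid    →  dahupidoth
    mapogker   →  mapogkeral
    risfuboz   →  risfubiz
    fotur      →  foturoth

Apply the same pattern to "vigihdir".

vigihdiroth

"vigihdir" has last vowel 'i'. The one such stem in the data (dahupid → dahupidoth) adds -oth, so the same rule applies.
The other patterns: stems whose last vowel is 'e' add -al; stems whose last vowel is 'a' add the prefix ka-; stems whose last vowel is 'o' change the last vowel to 'i'.
So vigihdir → vigihdiroth.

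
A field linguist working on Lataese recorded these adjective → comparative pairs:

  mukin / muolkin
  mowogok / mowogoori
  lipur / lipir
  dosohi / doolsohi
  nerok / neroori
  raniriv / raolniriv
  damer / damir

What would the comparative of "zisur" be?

zisir

damer and dosohi both begin with d- yet inflect differently (damir, doolsohi), so the first letter is not what conditions the rule; the final letter is.
"zisur" ends in -r. The stems ending in -r (lipur → lipir, damer → damir) change the last vowel to 'i'.
So zisur → zisir.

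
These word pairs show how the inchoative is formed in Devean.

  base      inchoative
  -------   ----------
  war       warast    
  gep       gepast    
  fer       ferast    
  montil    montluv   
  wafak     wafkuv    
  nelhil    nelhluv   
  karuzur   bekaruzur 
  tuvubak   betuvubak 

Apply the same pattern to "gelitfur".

war and karuzur both end in -r yet inflect differently (warast, bekaruzur), so the final letter is not what conditions the rule; the number of vowels is.
"gelitfur" has 3 vowels. The stems with 3 vowels (karuzur → bekaruzur, tuvubak → betuvubak) add the prefix be-.
So gelitfur → begelitfur.

begelitfur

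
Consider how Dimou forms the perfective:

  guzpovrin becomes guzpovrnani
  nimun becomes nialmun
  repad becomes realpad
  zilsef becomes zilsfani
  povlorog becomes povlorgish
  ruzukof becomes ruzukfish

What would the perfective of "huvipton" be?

"huvipton" has last vowel 'o'. The stems whose last vowel is 'o' (povlorog → povlorgish, ruzukof → ruzukfish) delete the last vowel and add -ish.
So huvipton → huviptnish.

huviptnish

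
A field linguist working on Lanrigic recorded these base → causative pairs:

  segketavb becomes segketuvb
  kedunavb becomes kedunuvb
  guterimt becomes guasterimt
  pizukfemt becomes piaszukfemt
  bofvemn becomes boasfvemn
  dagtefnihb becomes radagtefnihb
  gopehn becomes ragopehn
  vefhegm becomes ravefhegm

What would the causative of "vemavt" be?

vemuvt

segketavb and dagtefnihb both end in -b yet inflect differently (segketuvb, radagtefnihb), so the final letter is not what conditions the rule; the second-to-last letter is.
"vemavt" has second-to-last letter 'v'. The stems whose second-to-last letter is 'v' (segketavb → segketuvb, kedunavb → kedunuvb) change the last vowel to 'u'.
The other patterns: stems whose second-to-last letter is 'm' insert -as- after the first vowel; stems whose second-to-last letter is 'g' or 'h' add the prefix ra-.
So vemavt → vemuvt.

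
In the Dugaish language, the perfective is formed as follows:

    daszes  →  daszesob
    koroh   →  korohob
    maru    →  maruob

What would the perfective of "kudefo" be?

kudefoob

Every pair shown (daszes → daszesob, koroh → korohob, maru → maruob) follows the same rule: add -ob.
So kudefo → kudefoob.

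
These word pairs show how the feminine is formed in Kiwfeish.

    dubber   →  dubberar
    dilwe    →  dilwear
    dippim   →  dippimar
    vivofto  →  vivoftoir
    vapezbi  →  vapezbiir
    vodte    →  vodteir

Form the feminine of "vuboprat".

vubopratir

"vuboprat" begins with v-. The stems beginning with v- (vivofto → vivoftoir, vapezbi → vapezbiir, vodte → vodteir) add -ir.
So vuboprat → vubopratir.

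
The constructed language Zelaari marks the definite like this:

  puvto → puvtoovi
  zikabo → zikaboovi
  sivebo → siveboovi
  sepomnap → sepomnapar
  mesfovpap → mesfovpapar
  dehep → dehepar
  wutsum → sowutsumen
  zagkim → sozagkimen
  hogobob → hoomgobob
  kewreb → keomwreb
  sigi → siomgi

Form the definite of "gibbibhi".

giombbibhi

puvto and hogobob both have last vowel 'o' yet inflect differently (puvtoovi, hoomgobob), so the last vowel is not what conditions the rule; the final letter is.
"gibbibhi" ends in -i. The one such stem in the data (sigi → siomgi) inserts -om- after the first vowel (as do hogobob, kewreb), so the same rule applies.
The other patterns: stems ending in -o add -ovi; stems ending in -p add -ar; stems ending in -m add so- … -en around the stem.
So gibbibhi → giombbibhi.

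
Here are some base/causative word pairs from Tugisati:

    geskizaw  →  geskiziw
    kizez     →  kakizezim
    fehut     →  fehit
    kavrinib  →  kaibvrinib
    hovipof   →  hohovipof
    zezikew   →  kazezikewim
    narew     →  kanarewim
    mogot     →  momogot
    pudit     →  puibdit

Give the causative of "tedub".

tedib

geskizaw and narew both end in -w yet inflect differently (geskiziw, kanarewim), so the final letter is not what conditions the rule; the last vowel is.
"tedub" has last vowel 'u'. The one such stem in the data (fehut → fehit) changes the last vowel to 'i' (as does geskizaw), so the same rule applies.
So tedub → tedib.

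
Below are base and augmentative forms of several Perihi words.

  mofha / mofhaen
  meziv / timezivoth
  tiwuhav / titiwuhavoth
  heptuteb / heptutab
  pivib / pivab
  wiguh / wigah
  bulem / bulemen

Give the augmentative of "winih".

winah

heptuteb and bulem both have last vowel 'e' yet inflect differently (heptutab, bulemen), so the last vowel is not what conditions the rule; the final letter is.
"winih" ends in -h. The one such stem in the data (wiguh → wigah) changes the last vowel to 'a' (as do pivib, heptuteb), so the same rule applies.
The other patterns: stems ending in -a or -m add -en; stems ending in -v add ti- … -oth around the stem.
So winih → winah.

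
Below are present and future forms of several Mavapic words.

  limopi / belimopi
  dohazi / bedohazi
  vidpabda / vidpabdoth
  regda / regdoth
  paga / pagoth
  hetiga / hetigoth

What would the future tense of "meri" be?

hetiga and dohazi both have 3 vowels yet inflect differently (hetigoth, bedohazi), so the number of vowels is not what conditions the rule; the final letter is.
"meri" ends in -i. The stems ending in -i (dohazi → bedohazi, limopi → belimopi) add the prefix be-.
The other pattern: stems ending in -a drop the final letter and add -oth.
So meri → bemeri.

bemeri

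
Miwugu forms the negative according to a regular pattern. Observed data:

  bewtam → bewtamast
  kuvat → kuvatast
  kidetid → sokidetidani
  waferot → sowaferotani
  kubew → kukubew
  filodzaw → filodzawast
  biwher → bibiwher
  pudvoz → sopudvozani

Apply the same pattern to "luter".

"luter" has last vowel 'e'. The stems whose last vowel is 'e' (biwher → bibiwher, kubew → kukubew) repeat the first consonant+vowel as a prefix.
The other patterns: stems whose last vowel is 'a' add -ast; stems whose last vowel is 'i' or 'o' add so- … -ani around the stem.
So luter → luluter.

luluter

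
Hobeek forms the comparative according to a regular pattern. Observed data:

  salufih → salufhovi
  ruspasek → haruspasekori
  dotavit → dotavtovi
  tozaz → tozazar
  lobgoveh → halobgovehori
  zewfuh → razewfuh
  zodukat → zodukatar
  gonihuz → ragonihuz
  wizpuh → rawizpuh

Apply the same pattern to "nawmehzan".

nawmehzanar

gonihuz and tozaz both end in -z yet inflect differently (ragonihuz, tozazar), so the final letter is not what conditions the rule; the last vowel is.
"nawmehzan" has last vowel 'a'. The stems whose last vowel is 'a' (zodukat → zodukatar, tozaz → tozazar) add -ar.
The other patterns: stems whose last vowel is 'u' add the prefix ra-; stems whose last vowel is 'e' add ha- … -ori around the stem; stems whose last vowel is 'i' delete the last vowel and add -ovi.
So nawmehzan → nawmehzanar.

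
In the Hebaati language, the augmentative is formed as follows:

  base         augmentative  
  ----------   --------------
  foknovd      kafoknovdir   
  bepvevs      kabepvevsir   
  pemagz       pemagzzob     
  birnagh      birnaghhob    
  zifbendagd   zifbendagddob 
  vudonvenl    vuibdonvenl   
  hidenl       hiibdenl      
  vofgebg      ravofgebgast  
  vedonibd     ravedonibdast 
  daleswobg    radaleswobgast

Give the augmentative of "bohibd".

rabohibdast

foknovd and zifbendagd both end in -d yet inflect differently (kafoknovdir, zifbendagddob), so the final letter is not what conditions the rule; the second-to-last letter is.
"bohibd" has second-to-last letter 'b'. The stems whose second-to-last letter is 'b' (vofgebg → ravofgebgast, vedonibd → ravedonibdast, daleswobg → radaleswobgast) add ra- … -ast around the stem.
So bohibd → rabohibdast.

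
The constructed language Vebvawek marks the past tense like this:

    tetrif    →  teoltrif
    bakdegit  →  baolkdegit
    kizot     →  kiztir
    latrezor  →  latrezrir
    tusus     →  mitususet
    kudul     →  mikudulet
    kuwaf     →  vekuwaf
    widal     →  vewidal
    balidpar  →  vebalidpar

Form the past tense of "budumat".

bakdegit and kizot both end in -t yet inflect differently (baolkdegit, kiztir), so the final letter is not what conditions the rule; the last vowel is.
"budumat" has last vowel 'a'. The stems whose last vowel is 'a' (kuwaf → vekuwaf, widal → vewidal, balidpar → vebalidpar) add the prefix ve-.
The other patterns: stems whose last vowel is 'i' insert -ol- after the first vowel; stems whose last vowel is 'o' delete the last vowel and add -ir; stems whose last vowel is 'u' add mi- … -et around the stem.
So budumat → vebudumat.

vebudumat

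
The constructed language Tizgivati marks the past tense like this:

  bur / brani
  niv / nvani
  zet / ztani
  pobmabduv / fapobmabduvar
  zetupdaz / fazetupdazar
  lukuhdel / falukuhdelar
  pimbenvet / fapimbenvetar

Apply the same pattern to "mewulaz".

"mewulaz" has 3 vowels. The stems with 3 vowels (pobmabduv → fapobmabduvar, zetupdaz → fazetupdazar, lukuhdel → falukuhdelar) add fa- … -ar around the stem.
The other pattern: stems with 1 vowel delete the last vowel and add -ani.
So mewulaz → famewulazar.

famewulazar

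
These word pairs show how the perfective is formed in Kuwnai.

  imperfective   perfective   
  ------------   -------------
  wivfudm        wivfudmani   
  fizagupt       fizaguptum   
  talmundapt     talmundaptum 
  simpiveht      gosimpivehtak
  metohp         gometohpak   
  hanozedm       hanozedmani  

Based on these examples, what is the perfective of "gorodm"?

simpiveht and talmundapt both end in -t yet inflect differently (gosimpivehtak, talmundaptum), so the final letter is not what conditions the rule; the second-to-last letter is.
"gorodm" has second-to-last letter 'd'. The stems whose second-to-last letter is 'd' (hanozedm → hanozedmani, wivfudm → wivfudmani) add -ani.
The other patterns: stems whose second-to-last letter is 'h' add go- … -ak around the stem; stems whose second-to-last letter is 'p' add -um.
So gorodm → gorodmani.

gorodmani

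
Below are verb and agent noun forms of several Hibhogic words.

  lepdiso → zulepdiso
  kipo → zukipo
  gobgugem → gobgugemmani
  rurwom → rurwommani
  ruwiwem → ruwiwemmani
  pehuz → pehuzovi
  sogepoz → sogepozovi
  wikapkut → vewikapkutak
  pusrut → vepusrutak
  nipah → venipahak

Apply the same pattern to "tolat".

lepdiso and rurwom both have last vowel 'o' yet inflect differently (zulepdiso, rurwommani), so the last vowel is not what conditions the rule; the final letter is.
"tolat" ends in -t. The stems ending in -t (wikapkut → vewikapkutak, pusrut → vepusrutak) add ve- … -ak around the stem.
So tolat → vetolatak.

vetolatak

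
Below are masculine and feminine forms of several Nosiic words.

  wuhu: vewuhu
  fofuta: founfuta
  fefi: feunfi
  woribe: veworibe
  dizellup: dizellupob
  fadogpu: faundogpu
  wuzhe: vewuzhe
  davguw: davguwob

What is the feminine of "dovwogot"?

dovwogotob

"dovwogot" begins with d-. The stems beginning with d- (dizellup → dizellupob, davguw → davguwob) add -ob.
The other patterns: stems beginning with w- add the prefix ve-; stems beginning with f- insert -un- after the first vowel.
So dovwogot → dovwogotob.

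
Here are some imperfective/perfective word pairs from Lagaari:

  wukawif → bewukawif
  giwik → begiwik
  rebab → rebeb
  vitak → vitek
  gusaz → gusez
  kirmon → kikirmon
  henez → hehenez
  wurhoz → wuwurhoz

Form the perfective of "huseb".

"huseb" has last vowel 'e'. The one such stem in the data (henez → hehenez) repeats the first consonant+vowel as a prefix (as do kirmon, wurhoz), so the same rule applies.
So huseb → huhuseb.

huhuseb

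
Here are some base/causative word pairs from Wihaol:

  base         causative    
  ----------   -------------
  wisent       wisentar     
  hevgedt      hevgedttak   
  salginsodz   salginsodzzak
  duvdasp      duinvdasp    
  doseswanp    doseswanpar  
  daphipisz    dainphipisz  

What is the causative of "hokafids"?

hokafidssak

"hokafids" has second-to-last letter 'd'. The stems whose second-to-last letter is 'd' (hevgedt → hevgedttak, salginsodz → salginsodzzak) double the final consonant and add -ak.
The other patterns: stems whose second-to-last letter is 'n' add -ar; stems whose second-to-last letter is 's' insert -in- after the first vowel.
So hokafids → hokafidssak.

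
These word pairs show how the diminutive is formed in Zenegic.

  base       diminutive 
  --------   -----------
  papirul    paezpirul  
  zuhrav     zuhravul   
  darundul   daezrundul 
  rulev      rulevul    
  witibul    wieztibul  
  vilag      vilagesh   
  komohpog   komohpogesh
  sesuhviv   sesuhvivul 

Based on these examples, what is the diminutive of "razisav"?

vilag and zuhrav both have last vowel 'a' yet inflect differently (vilagesh, zuhravul), so the last vowel is not what conditions the rule; the final letter is.
"razisav" ends in -v. The stems ending in -v (rulev → rulevul, zuhrav → zuhravul, sesuhviv → sesuhvivul) add -ul.
So razisav → razisavul.

razisavul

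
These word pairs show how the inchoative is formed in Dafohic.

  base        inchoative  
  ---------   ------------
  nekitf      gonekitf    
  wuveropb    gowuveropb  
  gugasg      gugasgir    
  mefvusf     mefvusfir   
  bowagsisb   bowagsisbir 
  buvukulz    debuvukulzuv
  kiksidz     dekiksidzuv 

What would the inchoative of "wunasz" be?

"wunasz" has second-to-last letter 's'. The stems whose second-to-last letter is 's' (gugasg → gugasgir, mefvusf → mefvusfir, bowagsisb → bowagsisbir) add -ir.
The other patterns: stems whose second-to-last letter is 'p' or 't' add the prefix go-; stems whose second-to-last letter is 'd' or 'l' add de- … -uv around the stem.
So wunasz → wunaszir.

wunaszir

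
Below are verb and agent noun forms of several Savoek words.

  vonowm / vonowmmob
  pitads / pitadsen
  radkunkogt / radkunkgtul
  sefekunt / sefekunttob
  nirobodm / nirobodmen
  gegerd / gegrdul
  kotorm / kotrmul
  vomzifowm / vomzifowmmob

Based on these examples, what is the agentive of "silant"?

vonowm and nirobodm both end in -m yet inflect differently (vonowmmob, nirobodmen), so the final letter is not what conditions the rule; the second-to-last letter is.
"silant" has second-to-last letter 'n'. The one such stem in the data (sefekunt → sefekunttob) doubles the final consonant and adds -ob (as do vonowm, vomzifowm), so the same rule applies.
So silant → silanttob.

silanttob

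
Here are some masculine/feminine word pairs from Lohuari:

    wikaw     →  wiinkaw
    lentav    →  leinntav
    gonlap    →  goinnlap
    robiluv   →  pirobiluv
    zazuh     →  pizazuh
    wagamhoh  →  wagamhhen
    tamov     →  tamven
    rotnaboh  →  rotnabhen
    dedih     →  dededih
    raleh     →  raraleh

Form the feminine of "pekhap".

"pekhap" has last vowel 'a'. The stems whose last vowel is 'a' (wikaw → wiinkaw, lentav → leinntav, gonlap → goinnlap) insert -in- after the first vowel.
So pekhap → peinkhap.

peinkhap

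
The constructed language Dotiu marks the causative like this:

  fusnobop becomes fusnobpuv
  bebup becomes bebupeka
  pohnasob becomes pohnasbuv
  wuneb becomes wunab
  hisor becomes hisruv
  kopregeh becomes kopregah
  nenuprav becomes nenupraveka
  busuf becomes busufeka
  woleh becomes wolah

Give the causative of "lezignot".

lezigntuv

bebup and fusnobop both end in -p yet inflect differently (bebupeka, fusnobpuv), so the final letter is not what conditions the rule; the last vowel is.
"lezignot" has last vowel 'o'. The stems whose last vowel is 'o' (hisor → hisruv, fusnobop → fusnobpuv, pohnasob → pohnasbuv) delete the last vowel and add -uv.
So lezignot → lezigntuv.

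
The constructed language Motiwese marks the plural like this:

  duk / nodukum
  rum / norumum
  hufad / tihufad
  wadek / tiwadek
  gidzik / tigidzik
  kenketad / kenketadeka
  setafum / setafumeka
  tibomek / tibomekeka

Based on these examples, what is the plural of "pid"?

"pid" has 1 vowel. The stems with 1 vowel (duk → nodukum, rum → norumum) add no- … -um around the stem.
The other patterns: stems with 2 vowels add the prefix ti-; stems with 3 vowels add -eka.
So pid → nopidum.

nopidum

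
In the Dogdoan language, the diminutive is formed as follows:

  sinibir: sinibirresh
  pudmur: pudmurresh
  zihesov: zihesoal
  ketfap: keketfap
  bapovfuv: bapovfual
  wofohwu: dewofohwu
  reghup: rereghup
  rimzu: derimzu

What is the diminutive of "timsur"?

reghup and pudmur both have last vowel 'u' yet inflect differently (rereghup, pudmurresh), so the last vowel is not what conditions the rule; the final letter is.
"timsur" ends in -r. The stems ending in -r (pudmur → pudmurresh, sinibir → sinibirresh) double the final consonant and add -esh.
The other patterns: stems ending in -p repeat the first consonant+vowel as a prefix; stems ending in -v drop the final letter and add -al; stems ending in -u add the prefix de-.
So timsur → timsurresh.

timsurresh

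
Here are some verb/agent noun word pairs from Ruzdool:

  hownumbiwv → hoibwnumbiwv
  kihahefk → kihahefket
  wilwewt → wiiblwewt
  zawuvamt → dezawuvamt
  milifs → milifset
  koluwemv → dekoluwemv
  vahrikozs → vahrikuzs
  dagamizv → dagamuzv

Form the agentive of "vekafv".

"vekafv" has second-to-last letter 'f'. The stems whose second-to-last letter is 'f' (milifs → milifset, kihahefk → kihahefket) add -et.
So vekafv → vekafvet.

vekafvet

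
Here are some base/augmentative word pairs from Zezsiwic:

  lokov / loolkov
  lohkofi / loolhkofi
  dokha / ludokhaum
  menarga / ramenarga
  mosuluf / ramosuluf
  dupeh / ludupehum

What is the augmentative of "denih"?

ludenihum

dokha and menarga both end in -a yet inflect differently (ludokhaum, ramenarga), so the final letter is not what conditions the rule; the first letter is.
"denih" begins with d-. The stems beginning with d- (dokha → ludokhaum, dupeh → ludupehum) add lu- … -um around the stem.
The other patterns: stems beginning with l- insert -ol- after the first vowel; stems beginning with m- add the prefix ra-.
So denih → ludenihum.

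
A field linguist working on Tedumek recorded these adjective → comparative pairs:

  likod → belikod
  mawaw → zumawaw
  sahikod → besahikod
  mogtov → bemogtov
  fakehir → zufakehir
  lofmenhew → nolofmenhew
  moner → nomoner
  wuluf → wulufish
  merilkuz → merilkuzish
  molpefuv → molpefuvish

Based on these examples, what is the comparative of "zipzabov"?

"zipzabov" has last vowel 'o'. The stems whose last vowel is 'o' (mogtov → bemogtov, likod → belikod, sahikod → besahikod) add the prefix be-.
The other patterns: stems whose last vowel is 'u' add -ish; stems whose last vowel is 'e' add the prefix no-; stems whose last vowel is 'a' or 'i' add the prefix zu-.
So zipzabov → bezipzabov.

bezipzabov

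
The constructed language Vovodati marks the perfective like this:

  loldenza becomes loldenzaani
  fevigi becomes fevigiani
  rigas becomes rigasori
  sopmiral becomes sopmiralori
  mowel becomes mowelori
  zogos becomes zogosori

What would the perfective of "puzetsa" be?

loldenza and rigas both have last vowel 'a' yet inflect differently (loldenzaani, rigasori), so the last vowel is not what conditions the rule; whether the stem ends in a vowel or a consonant is.
"puzetsa" ends in a vowel. The stems ending in a vowel (loldenza → loldenzaani, fevigi → fevigiani) add -ani.
The other pattern: stems ending in a consonant add -ori.
So puzetsa → puzetsaani.

puzetsaani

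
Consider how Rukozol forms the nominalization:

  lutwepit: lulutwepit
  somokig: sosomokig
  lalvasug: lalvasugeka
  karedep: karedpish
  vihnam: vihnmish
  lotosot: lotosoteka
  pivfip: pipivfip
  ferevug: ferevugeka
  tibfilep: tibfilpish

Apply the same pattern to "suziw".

"suziw" has last vowel 'i'. The stems whose last vowel is 'i' (lutwepit → lulutwepit, somokig → sosomokig, pivfip → pipivfip) repeat the first consonant+vowel as a prefix.
The other patterns: stems whose last vowel is 'o' or 'u' add -eka; stems whose last vowel is 'a' or 'e' delete the last vowel and add -ish.
So suziw → susuziw.

susuziw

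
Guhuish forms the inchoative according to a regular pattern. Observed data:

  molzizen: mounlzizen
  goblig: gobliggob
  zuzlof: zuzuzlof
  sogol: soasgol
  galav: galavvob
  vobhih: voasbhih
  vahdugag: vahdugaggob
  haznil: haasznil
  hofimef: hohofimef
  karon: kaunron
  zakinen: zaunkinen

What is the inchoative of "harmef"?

zuzlof and sogol both have last vowel 'o' yet inflect differently (zuzuzlof, soasgol), so the last vowel is not what conditions the rule; the final letter is.
"harmef" ends in -f. The stems ending in -f (hofimef → hohofimef, zuzlof → zuzuzlof) repeat the first consonant+vowel as a prefix.
The other patterns: stems ending in -h or -l insert -as- after the first vowel; stems ending in -n insert -un- after the first vowel; stems ending in -g or -v double the final consonant and add -ob.
So harmef → haharmef.

haharmef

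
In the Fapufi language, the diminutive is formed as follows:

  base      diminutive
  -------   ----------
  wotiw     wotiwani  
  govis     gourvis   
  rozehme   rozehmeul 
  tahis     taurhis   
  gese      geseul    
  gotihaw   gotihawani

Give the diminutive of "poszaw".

"poszaw" ends in -w. The stems ending in -w (wotiw → wotiwani, gotihaw → gotihawani) add -ani.
The other patterns: stems ending in -s insert -ur- after the first vowel; stems ending in -e add -ul.
So poszaw → poszawani.

poszawani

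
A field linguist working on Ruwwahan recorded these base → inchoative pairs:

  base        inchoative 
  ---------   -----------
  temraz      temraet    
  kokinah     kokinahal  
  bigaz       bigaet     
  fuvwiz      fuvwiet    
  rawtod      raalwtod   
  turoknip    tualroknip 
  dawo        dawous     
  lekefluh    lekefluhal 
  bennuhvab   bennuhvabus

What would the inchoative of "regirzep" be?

"regirzep" ends in -p. The one such stem in the data (turoknip → tualroknip) inserts -al- after the first vowel (as does rawtod), so the same rule applies.
So regirzep → realgirzep.

realgirzep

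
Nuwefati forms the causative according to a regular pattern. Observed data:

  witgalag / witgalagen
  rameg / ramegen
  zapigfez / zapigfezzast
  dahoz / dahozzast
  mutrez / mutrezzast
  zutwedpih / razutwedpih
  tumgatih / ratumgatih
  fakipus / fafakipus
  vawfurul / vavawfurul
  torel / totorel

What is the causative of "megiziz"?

"megiziz" ends in -z. The stems ending in -z (zapigfez → zapigfezzast, dahoz → dahozzast, mutrez → mutrezzast) double the final consonant and add -ast.
So megiziz → megizizzast.

megizizzast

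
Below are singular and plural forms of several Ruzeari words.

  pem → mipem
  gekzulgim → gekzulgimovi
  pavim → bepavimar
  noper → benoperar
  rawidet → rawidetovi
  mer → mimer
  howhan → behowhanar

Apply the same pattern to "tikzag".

betikzagar

mer and noper both end in -r yet inflect differently (mimer, benoperar), so the final letter is not what conditions the rule; the number of vowels is.
"tikzag" has 2 vowels. The stems with 2 vowels (noper → benoperar, howhan → behowhanar, pavim → bepavimar) add be- … -ar around the stem.
The other patterns: stems with 1 vowel add the prefix mi-; stems with 3 vowels add -ovi.
So tikzag → betikzagar.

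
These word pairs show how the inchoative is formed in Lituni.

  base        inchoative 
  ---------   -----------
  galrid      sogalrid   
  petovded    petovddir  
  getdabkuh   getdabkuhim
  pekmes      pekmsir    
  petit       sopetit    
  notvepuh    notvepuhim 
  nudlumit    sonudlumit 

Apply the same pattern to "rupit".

petovded and galrid both end in -d yet inflect differently (petovddir, sogalrid), so the final letter is not what conditions the rule; the last vowel is.
"rupit" has last vowel 'i'. The stems whose last vowel is 'i' (galrid → sogalrid, petit → sopetit, nudlumit → sonudlumit) add the prefix so-.
The other patterns: stems whose last vowel is 'e' delete the last vowel and add -ir; stems whose last vowel is 'u' add -im.
So rupit → sorupit.

sorupit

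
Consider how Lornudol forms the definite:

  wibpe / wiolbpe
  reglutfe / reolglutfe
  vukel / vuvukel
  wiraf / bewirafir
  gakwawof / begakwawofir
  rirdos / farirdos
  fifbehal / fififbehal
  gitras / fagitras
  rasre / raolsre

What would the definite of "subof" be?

besubofir

reglutfe and vukel both have last vowel 'e' yet inflect differently (reolglutfe, vuvukel), so the last vowel is not what conditions the rule; the final letter is.
"subof" ends in -f. The stems ending in -f (wiraf → bewirafir, gakwawof → begakwawofir) add be- … -ir around the stem.
The other patterns: stems ending in -e insert -ol- after the first vowel; stems ending in -l repeat the first consonant+vowel as a prefix; stems ending in -s add the prefix fa-.
So subof → besubofir.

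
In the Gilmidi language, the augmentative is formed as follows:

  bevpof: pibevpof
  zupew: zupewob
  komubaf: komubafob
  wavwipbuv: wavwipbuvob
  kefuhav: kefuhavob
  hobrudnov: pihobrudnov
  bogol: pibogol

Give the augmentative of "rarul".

"rarul" has last vowel 'u'. The one such stem in the data (wavwipbuv → wavwipbuvob) adds -ob, so the same rule applies.
So rarul → rarulob.

rarulob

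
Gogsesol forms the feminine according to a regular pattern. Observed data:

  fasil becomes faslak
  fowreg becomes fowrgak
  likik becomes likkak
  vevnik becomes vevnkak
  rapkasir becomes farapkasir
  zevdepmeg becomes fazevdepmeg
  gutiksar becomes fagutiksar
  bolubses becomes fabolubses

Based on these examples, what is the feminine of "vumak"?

vumkak

"vumak" has 2 vowels. The stems with 2 vowels (fasil → faslak, fowreg → fowrgak, likik → likkak) delete the last vowel and add -ak.
The other pattern: stems with 3 vowels add the prefix fa-.
So vumak → vumkak.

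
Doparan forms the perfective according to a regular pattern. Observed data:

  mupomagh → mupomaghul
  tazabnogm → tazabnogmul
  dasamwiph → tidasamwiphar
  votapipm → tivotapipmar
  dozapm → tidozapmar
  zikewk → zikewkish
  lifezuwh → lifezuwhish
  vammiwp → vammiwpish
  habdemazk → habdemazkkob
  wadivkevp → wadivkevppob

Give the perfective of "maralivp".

mupomagh and dasamwiph both end in -h yet inflect differently (mupomaghul, tidasamwiphar), so the final letter is not what conditions the rule; the second-to-last letter is.
"maralivp" has second-to-last letter 'v'. The one such stem in the data (wadivkevp → wadivkevppob) doubles the final consonant and adds -ob (as does habdemazk), so the same rule applies.
The other patterns: stems whose second-to-last letter is 'g' add -ul; stems whose second-to-last letter is 'p' add ti- … -ar around the stem; stems whose second-to-last letter is 'w' add -ish.
So maralivp → maralivppob.

maralivppob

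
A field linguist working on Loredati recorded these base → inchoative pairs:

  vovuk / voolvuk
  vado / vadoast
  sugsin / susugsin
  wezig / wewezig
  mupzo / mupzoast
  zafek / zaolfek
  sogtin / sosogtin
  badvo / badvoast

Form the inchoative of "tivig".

"tivig" ends in -g. The one such stem in the data (wezig → wewezig) repeats the first consonant+vowel as a prefix (as do sogtin, sugsin), so the same rule applies.
So tivig → titivig.

titivig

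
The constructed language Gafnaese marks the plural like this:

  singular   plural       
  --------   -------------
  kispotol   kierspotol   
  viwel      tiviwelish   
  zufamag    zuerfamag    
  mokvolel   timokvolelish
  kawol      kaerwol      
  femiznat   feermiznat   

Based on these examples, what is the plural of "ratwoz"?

"ratwoz" has last vowel 'o'. The stems whose last vowel is 'o' (kawol → kaerwol, kispotol → kierspotol) insert -er- after the first vowel.
The other pattern: stems whose last vowel is 'e' add ti- … -ish around the stem.
So ratwoz → raertwoz.

raertwoz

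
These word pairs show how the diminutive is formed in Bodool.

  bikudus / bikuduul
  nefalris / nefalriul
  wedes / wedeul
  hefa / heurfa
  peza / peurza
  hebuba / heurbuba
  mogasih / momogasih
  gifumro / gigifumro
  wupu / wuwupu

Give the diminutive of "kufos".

"kufos" ends in -s. The stems ending in -s (bikudus → bikuduul, nefalris → nefalriul, wedes → wedeul) drop the final letter and add -ul.
So kufos → kufoul.

kufoul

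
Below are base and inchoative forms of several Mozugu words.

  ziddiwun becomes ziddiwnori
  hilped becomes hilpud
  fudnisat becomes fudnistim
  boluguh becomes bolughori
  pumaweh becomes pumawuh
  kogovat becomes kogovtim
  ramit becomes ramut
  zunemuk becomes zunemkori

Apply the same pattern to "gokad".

gokdim

pumaweh and boluguh both end in -h yet inflect differently (pumawuh, bolughori), so the final letter is not what conditions the rule; the last vowel is.
"gokad" has last vowel 'a'. The stems whose last vowel is 'a' (kogovat → kogovtim, fudnisat → fudnistim) delete the last vowel and add -im.
The other patterns: stems whose last vowel is 'e' or 'i' change the last vowel to 'u'; stems whose last vowel is 'u' delete the last vowel and add -ori.
So gokad → gokdim.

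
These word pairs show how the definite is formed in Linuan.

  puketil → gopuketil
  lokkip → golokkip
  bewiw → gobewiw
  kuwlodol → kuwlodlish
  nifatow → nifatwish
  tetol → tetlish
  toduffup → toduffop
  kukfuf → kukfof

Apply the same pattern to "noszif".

puketil and kuwlodol both end in -l yet inflect differently (gopuketil, kuwlodlish), so the final letter is not what conditions the rule; the last vowel is.
"noszif" has last vowel 'i'. The stems whose last vowel is 'i' (puketil → gopuketil, lokkip → golokkip, bewiw → gobewiw) add the prefix go-.
So noszif → gonoszif.

gonoszif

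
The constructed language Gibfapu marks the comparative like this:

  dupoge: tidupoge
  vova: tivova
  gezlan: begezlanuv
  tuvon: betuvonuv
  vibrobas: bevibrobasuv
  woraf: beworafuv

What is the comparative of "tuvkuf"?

"tuvkuf" ends in a consonant. The stems ending in a consonant (gezlan → begezlanuv, tuvon → betuvonuv, vibrobas → bevibrobasuv) add be- … -uv around the stem.
The other pattern: stems ending in a vowel add the prefix ti-.
So tuvkuf → betuvkufuv.

betuvkufuv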